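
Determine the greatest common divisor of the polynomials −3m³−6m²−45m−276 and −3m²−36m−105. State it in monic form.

1

Repeated division with remainder:
  −3m³−6m²−45m−276 = (m−10)(−3m²−36m−105) + (−300m−1326)
  −3m²−36m−105 = ((1/100)m+379/5000)(−300m−1326) + (−11223/2500)
  −300m−1326 = ((250000/3741)m+1105000/3741)(−11223/2500) + (0)
The last nonzero remainder is the constant −11223/2500, so the polynomials are coprime and gcd = 1.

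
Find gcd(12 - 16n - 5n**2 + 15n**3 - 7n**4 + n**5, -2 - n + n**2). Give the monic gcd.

-2 - n + n**2

Apply the Euclidean algorithm:
  n**5 - 7n**4 + 15n**3 - 5n**2 - 16n + 12 = (n**3 - 6n**2 + 11n - 6)(n**2 - n - 2) + (0)
The last nonzero remainder n**2 - n - 2 is already monic.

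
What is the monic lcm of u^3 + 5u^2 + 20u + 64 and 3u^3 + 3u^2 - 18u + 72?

Apply the Euclidean algorithm:
  u^3 + 5u^2 + 20u + 64 = (1/3)(3u^3 + 3u^2 - 18u + 72) + (4u^2 + 26u + 40)
  3u^3 + 3u^2 - 18u + 72 = ((3/4)u - 33/8)(4u^2 + 26u + 40) + ((237/4)u + 237)
  4u^2 + 26u + 40 = ((16/237)u + 40/237)((237/4)u + 237) + (0)
Last nonzero remainder: (237/4)u + 237. Dividing through by 237/4 gives the monic gcd u + 4.
Then lcm(f, g) = f·g / gcd(f, g); expanding and making the result monic gives the answer.

u^5 + 2u^4 + 11u^3 + 34u^2 - 72u + 384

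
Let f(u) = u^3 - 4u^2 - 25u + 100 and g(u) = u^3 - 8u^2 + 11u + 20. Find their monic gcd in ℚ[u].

u^2 - 9u + 20

By polynomial division,
  u^3 - 4u^2 - 25u + 100 = (u^3 - 8u^2 + 11u + 20) + (4u^2 - 36u + 80)
  u^3 - 8u^2 + 11u + 20 = ((1/4)u + 1/4)(4u^2 - 36u + 80) + (0)
Last nonzero remainder: 4u^2 - 36u + 80. Dividing through by 4 gives the monic gcd u^2 - 9u + 20.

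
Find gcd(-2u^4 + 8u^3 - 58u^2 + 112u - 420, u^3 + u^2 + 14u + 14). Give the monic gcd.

u^2 + 14

Apply the Euclidean algorithm:
  -2u^4 + 8u^3 - 58u^2 + 112u - 420 = (-2u + 10)(u^3 + u^2 + 14u + 14) + (-40u^2 - 560)
  u^3 + u^2 + 14u + 14 = (-(1/40)u - 1/40)(-40u^2 - 560) + (0)
Last nonzero remainder: -40u^2 - 560. Dividing through by -40 gives the monic gcd u^2 + 14.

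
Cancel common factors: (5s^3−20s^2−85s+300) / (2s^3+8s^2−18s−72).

Apply the Euclidean algorithm:
  5s^3−20s^2−85s+300 = (5/2)(2s^3+8s^2−18s−72) + (−40s^2−40s+480)
  2s^3+8s^2−18s−72 = (−(1/20)s−3/20)(−40s^2−40s+480) + (0)
Last nonzero remainder: −40s^2−40s+480. Dividing through by −40 gives the monic gcd s^2+s−12.
Cancel s^2+s−12 from numerator and denominator to get the reduced form.

(5s−25)/(2s+6)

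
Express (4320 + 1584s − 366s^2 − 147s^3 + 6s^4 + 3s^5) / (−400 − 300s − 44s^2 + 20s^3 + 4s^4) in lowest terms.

Apply the Euclidean algorithm:
  3s^5 + 6s^4 − 147s^3 − 366s^2 + 1584s + 4320 = ((3/4)s − 9/4)(4s^4 + 20s^3 − 44s^2 − 300s − 400) + (−69s^3 − 240s^2 + 1209s + 3420)
  4s^4 + 20s^3 − 44s^2 − 300s − 400 = (−(4/69)s − 140/1587)(−69s^3 − 240s^2 + 1209s + 3420) + ((2600/529)s^2 + (2600/529)s − 52000/529)
  −69s^3 − 240s^2 + 1209s + 3420 = (−(36501/2600)s − 90459/2600)((2600/529)s^2 + (2600/529)s − 52000/529) + (0)
Last nonzero remainder: (2600/529)s^2 + (2600/529)s − 52000/529. Dividing through by 2600/529 gives the monic gcd s^2 + s − 20.
Cancel s^2 + s − 20 from numerator and denominator to get the reduced form.

(−216 − 90s + 3s^2 + 3s^3)/(20 + 16s + 4s^2)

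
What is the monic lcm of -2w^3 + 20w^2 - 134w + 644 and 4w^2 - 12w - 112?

Euclidean algorithm in ℚ[w]:
  -2w^3 + 20w^2 - 134w + 644 = (-(1/2)w + 7/2)(4w^2 - 12w - 112) + (-148w + 1036)
  4w^2 - 12w - 112 = (-(1/37)w - 4/37)(-148w + 1036) + (0)
Last nonzero remainder: -148w + 1036. Dividing through by -148 gives the monic gcd w - 7.
Then lcm(f, g) = f·g / gcd(f, g); expanding and making the result monic gives the answer.

w^4 - 6w^3 + 27w^2 - 54w - 1288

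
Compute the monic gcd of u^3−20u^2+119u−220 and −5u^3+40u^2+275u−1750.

Euclidean algorithm in ℚ[u]:
  u^3−20u^2+119u−220 = (−1/5)(−5u^3+40u^2+275u−1750) + (−12u^2+174u−570)
  −5u^3+40u^2+275u−1750 = ((5/12)u+65/24)(−12u^2+174u−570) + ((165/4)u−825/4)
  −12u^2+174u−570 = (−(16/55)u+152/55)((165/4)u−825/4) + (0)
Last nonzero remainder: (165/4)u−825/4. Dividing through by 165/4 gives the monic gcd u−5.

u−5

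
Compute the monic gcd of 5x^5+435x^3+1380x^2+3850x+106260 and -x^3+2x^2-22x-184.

x^2-6x+46

Euclidean algorithm in ℚ[x]:
  5x^5+435x^3+1380x^2+3850x+106260 = (-5x^2-10x-345)(-x^3+2x^2-22x-184) + (930x^2-5580x+42780)
  -x^3+2x^2-22x-184 = (-(1/930)x-2/465)(930x^2-5580x+42780) + (0)
Last nonzero remainder: 930x^2-5580x+42780. Dividing through by 930 gives the monic gcd x^2-6x+46.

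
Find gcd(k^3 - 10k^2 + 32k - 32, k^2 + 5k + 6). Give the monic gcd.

1

Repeated division with remainder:
  k^3 - 10k^2 + 32k - 32 = (k - 15)(k^2 + 5k + 6) + (101k + 58)
  k^2 + 5k + 6 = ((1/101)k + 447/10201)(101k + 58) + (35280/10201)
  101k + 58 = ((1030301/35280)k + 295829/17640)(35280/10201) + (0)
The last nonzero remainder is the constant 35280/10201, so the polynomials are coprime and gcd = 1.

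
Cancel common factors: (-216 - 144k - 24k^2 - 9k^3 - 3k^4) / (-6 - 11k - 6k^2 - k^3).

(36 - 6k + 3k^2)/(1 + k)

Apply the Euclidean algorithm:
  -3k^4 - 9k^3 - 24k^2 - 144k - 216 = (3k - 9)(-k^3 - 6k^2 - 11k - 6) + (-45k^2 - 225k - 270)
  -k^3 - 6k^2 - 11k - 6 = ((1/45)k + 1/45)(-45k^2 - 225k - 270) + (0)
Last nonzero remainder: -45k^2 - 225k - 270. Dividing through by -45 gives the monic gcd k^2 + 5k + 6.
Cancel k^2 + 5k + 6 from numerator and denominator to get the reduced form.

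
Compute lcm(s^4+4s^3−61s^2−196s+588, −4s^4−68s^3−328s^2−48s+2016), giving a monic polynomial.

Euclidean algorithm in ℚ[s]:
  s^4+4s^3−61s^2−196s+588 = (−1/4)(−4s^4−68s^3−328s^2−48s+2016) + (−13s^3−143s^2−208s+1092)
  −4s^4−68s^3−328s^2−48s+2016 = ((4/13)s+24/13)(−13s^3−143s^2−208s+1092) + (0)
Last nonzero remainder: −13s^3−143s^2−208s+1092. Dividing through by −13 gives the monic gcd s^3+11s^2+16s−84.
Then lcm(f, g) = f·g / gcd(f, g); expanding and making the result monic gives the answer.

s^5+10s^4−37s^3−562s^2−588s+3528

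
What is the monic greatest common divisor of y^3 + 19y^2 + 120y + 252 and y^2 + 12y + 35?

Euclidean algorithm in ℚ[y]:
  y^3 + 19y^2 + 120y + 252 = (y + 7)(y^2 + 12y + 35) + (y + 7)
  y^2 + 12y + 35 = (y + 5)(y + 7) + (0)
The last nonzero remainder y + 7 is already monic.

y + 7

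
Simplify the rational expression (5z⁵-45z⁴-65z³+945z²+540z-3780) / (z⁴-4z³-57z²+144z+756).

(5z²+5z-30)/(z+6)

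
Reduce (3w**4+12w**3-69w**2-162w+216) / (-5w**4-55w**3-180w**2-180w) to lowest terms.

(-3w**2+15w-12)/(5w**2+10w)

Apply the Euclidean algorithm:
  3w**4+12w**3-69w**2-162w+216 = (-3/5)(-5w**4-55w**3-180w**2-180w) + (-21w**3-177w**2-270w+216)
  -5w**4-55w**3-180w**2-180w = ((5/21)w+30/49)(-21w**3-177w**2-270w+216) + (-(360/49)w**2-(3240/49)w-6480/49)
  -21w**3-177w**2-270w+216 = ((343/120)w-49/30)(-(360/49)w**2-(3240/49)w-6480/49) + (0)
Last nonzero remainder: -(360/49)w**2-(3240/49)w-6480/49. Dividing through by -360/49 gives the monic gcd w**2+9w+18.
Cancel w**2+9w+18 from numerator and denominator to get the reduced form.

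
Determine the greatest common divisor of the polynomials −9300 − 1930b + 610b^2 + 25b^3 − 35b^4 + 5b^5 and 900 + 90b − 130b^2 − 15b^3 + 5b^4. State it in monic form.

By polynomial division,
  5b^5 − 35b^4 + 25b^3 + 610b^2 − 1930b − 9300 = (b − 4)(5b^4 − 15b^3 − 130b^2 + 90b + 900) + (95b^3 − 2470b − 5700)
  5b^4 − 15b^3 − 130b^2 + 90b + 900 = ((1/19)b − 3/19)(95b^3 − 2470b − 5700) + (0)
Last nonzero remainder: 95b^3 − 2470b − 5700. Dividing through by 95 gives the monic gcd b^3 − 26b − 60.

−60 − 26b + b^3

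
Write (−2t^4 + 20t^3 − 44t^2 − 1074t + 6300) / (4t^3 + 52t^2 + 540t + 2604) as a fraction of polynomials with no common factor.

Repeated division with remainder:
  −2t^4 + 20t^3 − 44t^2 − 1074t + 6300 = (−(1/2)t + 23/2)(4t^3 + 52t^2 + 540t + 2604) + (−372t^2 − 5982t − 23646)
  4t^3 + 52t^2 + 540t + 2604 = (−(1/93)t + 191/5766)(−372t^2 − 5982t − 23646) + ((465025/961)t + 3255175/961)
  −372t^2 − 5982t − 23646 = (−(357492/465025)t − 3246258/465025)((465025/961)t + 3255175/961) + (0)
Last nonzero remainder: (465025/961)t + 3255175/961. Dividing through by 465025/961 gives the monic gcd t + 7.
Cancel t + 7 from numerator and denominator to get the reduced form.

(−t^3 + 17t^2 − 141t + 450)/(2t^2 + 12t + 186)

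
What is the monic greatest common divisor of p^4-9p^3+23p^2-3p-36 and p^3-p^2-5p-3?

p^2-2p-3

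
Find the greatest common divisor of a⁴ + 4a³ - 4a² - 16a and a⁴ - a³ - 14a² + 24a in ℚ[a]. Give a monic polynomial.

Apply the Euclidean algorithm:
  a⁴ + 4a³ - 4a² - 16a = (a⁴ - a³ - 14a² + 24a) + (5a³ + 10a² - 40a)
  a⁴ - a³ - 14a² + 24a = ((1/5)a - 3/5)(5a³ + 10a² - 40a) + (0)
Last nonzero remainder: 5a³ + 10a² - 40a. Dividing through by 5 gives the monic gcd a³ + 2a² - 8a.

a³ + 2a² - 8a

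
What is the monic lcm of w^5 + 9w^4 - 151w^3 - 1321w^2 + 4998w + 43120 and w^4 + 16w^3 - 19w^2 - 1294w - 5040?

Apply the Euclidean algorithm:
  w^5 + 9w^4 - 151w^3 - 1321w^2 + 4998w + 43120 = (w - 7)(w^4 + 16w^3 - 19w^2 - 1294w - 5040) + (-20w^3 - 160w^2 + 980w + 7840)
  w^4 + 16w^3 - 19w^2 - 1294w - 5040 = (-(1/20)w - 2/5)(-20w^3 - 160w^2 + 980w + 7840) + (-34w^2 - 510w - 1904)
  -20w^3 - 160w^2 + 980w + 7840 = ((10/17)w - 70/17)(-34w^2 - 510w - 1904) + (0)
Last nonzero remainder: -34w^2 - 510w - 1904. Dividing through by -34 gives the monic gcd w^2 + 15w + 56.
Then lcm(f, g) = f·g / gcd(f, g); expanding and making the result monic gives the answer.

w^7 + 10w^6 - 232w^5 - 2282w^4 + 17267w^3 + 167008w^2 - 406700w - 3880800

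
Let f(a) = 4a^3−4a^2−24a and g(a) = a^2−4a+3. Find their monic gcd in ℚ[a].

a−3

Euclidean algorithm in ℚ[a]:
  4a^3−4a^2−24a = (4a+12)(a^2−4a+3) + (12a−36)
  a^2−4a+3 = ((1/12)a−1/12)(12a−36) + (0)
Last nonzero remainder: 12a−36. Dividing through by 12 gives the monic gcd a−3.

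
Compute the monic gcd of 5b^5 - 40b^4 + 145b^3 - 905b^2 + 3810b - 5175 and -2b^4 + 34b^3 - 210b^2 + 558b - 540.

b^3 - 11b^2 + 39b - 45

Euclidean algorithm in ℚ[b]:
  5b^5 - 40b^4 + 145b^3 - 905b^2 + 3810b - 5175 = (-(5/2)b - 45/2)(-2b^4 + 34b^3 - 210b^2 + 558b - 540) + (385b^3 - 4235b^2 + 15015b - 17325)
  -2b^4 + 34b^3 - 210b^2 + 558b - 540 = (-(2/385)b + 12/385)(385b^3 - 4235b^2 + 15015b - 17325) + (0)
Last nonzero remainder: 385b^3 - 4235b^2 + 15015b - 17325. Dividing through by 385 gives the monic gcd b^3 - 11b^2 + 39b - 45.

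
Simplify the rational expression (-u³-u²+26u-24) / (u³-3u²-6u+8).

(-u-6)/(u+2)

Euclidean algorithm in ℚ[u]:
  -u³-u²+26u-24 = (-1)(u³-3u²-6u+8) + (-4u²+20u-16)
  u³-3u²-6u+8 = (-(1/4)u-1/2)(-4u²+20u-16) + (0)
Last nonzero remainder: -4u²+20u-16. Dividing through by -4 gives the monic gcd u²-5u+4.
Cancel u²-5u+4 from numerator and denominator to get the reduced form.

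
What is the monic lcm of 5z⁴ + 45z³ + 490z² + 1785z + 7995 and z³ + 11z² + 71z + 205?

z⁵ + 14z⁴ + 143z³ + 847z² + 3384z + 7995

Euclidean algorithm in ℚ[z]:
  5z⁴ + 45z³ + 490z² + 1785z + 7995 = (5z - 10)(z³ + 11z² + 71z + 205) + (245z² + 1470z + 10045)
  z³ + 11z² + 71z + 205 = ((1/245)z + 1/49)(245z² + 1470z + 10045) + (0)
Last nonzero remainder: 245z² + 1470z + 10045. Dividing through by 245 gives the monic gcd z² + 6z + 41.
Then lcm(f, g) = f·g / gcd(f, g); expanding and making the result monic gives the answer.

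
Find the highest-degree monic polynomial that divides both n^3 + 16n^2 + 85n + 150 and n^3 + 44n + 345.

Euclidean algorithm in ℚ[n]:
  n^3 + 16n^2 + 85n + 150 = (n^3 + 44n + 345) + (16n^2 + 41n − 195)
  n^3 + 44n + 345 = ((1/16)n − 41/256)(16n^2 + 41n − 195) + ((16065/256)n + 80325/256)
  16n^2 + 41n − 195 = ((4096/16065)n − 3328/5355)((16065/256)n + 80325/256) + (0)
Last nonzero remainder: (16065/256)n + 80325/256. Dividing through by 16065/256 gives the monic gcd n + 5.

n + 5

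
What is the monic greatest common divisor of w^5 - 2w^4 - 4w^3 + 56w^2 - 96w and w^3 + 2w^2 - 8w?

w^3 + 2w^2 - 8w

Euclidean algorithm in ℚ[w]:
  w^5 - 2w^4 - 4w^3 + 56w^2 - 96w = (w^2 - 4w + 12)(w^3 + 2w^2 - 8w) + (0)
The last nonzero remainder w^3 + 2w^2 - 8w is already monic.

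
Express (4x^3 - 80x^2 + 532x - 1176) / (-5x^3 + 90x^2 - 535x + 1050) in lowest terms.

(-4x + 28)/(5x - 25)

By polynomial division,
  4x^3 - 80x^2 + 532x - 1176 = (-4/5)(-5x^3 + 90x^2 - 535x + 1050) + (-8x^2 + 104x - 336)
  -5x^3 + 90x^2 - 535x + 1050 = ((5/8)x - 25/8)(-8x^2 + 104x - 336) + (0)
Last nonzero remainder: -8x^2 + 104x - 336. Dividing through by -8 gives the monic gcd x^2 - 13x + 42.
Cancel x^2 - 13x + 42 from numerator and denominator to get the reduced form.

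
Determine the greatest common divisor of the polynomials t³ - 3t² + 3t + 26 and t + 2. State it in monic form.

Repeated division with remainder:
  t³ - 3t² + 3t + 26 = (t² - 5t + 13)(t + 2) + (0)
The last nonzero remainder t + 2 is already monic.

t + 2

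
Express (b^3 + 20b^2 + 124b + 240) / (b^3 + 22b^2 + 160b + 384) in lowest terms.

Euclidean algorithm in ℚ[b]:
  b^3 + 20b^2 + 124b + 240 = (b^3 + 22b^2 + 160b + 384) + (-2b^2 - 36b - 144)
  b^3 + 22b^2 + 160b + 384 = (-(1/2)b - 2)(-2b^2 - 36b - 144) + (16b + 96)
  -2b^2 - 36b - 144 = (-(1/8)b - 3/2)(16b + 96) + (0)
Last nonzero remainder: 16b + 96. Dividing through by 16 gives the monic gcd b + 6.
Cancel b + 6 from numerator and denominator to get the reduced form.

(b^2 + 14b + 40)/(b^2 + 16b + 64)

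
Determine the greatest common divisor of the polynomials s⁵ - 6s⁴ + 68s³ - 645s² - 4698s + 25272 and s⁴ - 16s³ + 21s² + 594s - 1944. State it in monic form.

s³ - 7s² - 42s + 216

Apply the Euclidean algorithm:
  s⁵ - 6s⁴ + 68s³ - 645s² - 4698s + 25272 = (s + 10)(s⁴ - 16s³ + 21s² + 594s - 1944) + (207s³ - 1449s² - 8694s + 44712)
  s⁴ - 16s³ + 21s² + 594s - 1944 = ((1/207)s - 1/23)(207s³ - 1449s² - 8694s + 44712) + (0)
Last nonzero remainder: 207s³ - 1449s² - 8694s + 44712. Dividing through by 207 gives the monic gcd s³ - 7s² - 42s + 216.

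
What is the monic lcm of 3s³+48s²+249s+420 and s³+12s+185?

s⁵+11s⁴+40s³+317s²+2371s+5180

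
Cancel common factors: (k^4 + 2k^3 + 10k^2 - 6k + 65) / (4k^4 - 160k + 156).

(k^2 - 2k + 5)/(4k^2 - 16k + 12)

Euclidean algorithm in ℚ[k]:
  k^4 + 2k^3 + 10k^2 - 6k + 65 = (1/4)(4k^4 - 160k + 156) + (2k^3 + 10k^2 + 34k + 26)
  4k^4 - 160k + 156 = (2k - 10)(2k^3 + 10k^2 + 34k + 26) + (32k^2 + 128k + 416)
  2k^3 + 10k^2 + 34k + 26 = ((1/16)k + 1/16)(32k^2 + 128k + 416) + (0)
Last nonzero remainder: 32k^2 + 128k + 416. Dividing through by 32 gives the monic gcd k^2 + 4k + 13.
Cancel k^2 + 4k + 13 from numerator and denominator to get the reduced form.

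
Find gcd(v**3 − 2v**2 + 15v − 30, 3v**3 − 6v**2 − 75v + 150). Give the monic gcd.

Euclidean algorithm in ℚ[v]:
  v**3 − 2v**2 + 15v − 30 = (1/3)(3v**3 − 6v**2 − 75v + 150) + (40v − 80)
  3v**3 − 6v**2 − 75v + 150 = ((3/40)v**2 − 15/8)(40v − 80) + (0)
Last nonzero remainder: 40v − 80. Dividing through by 40 gives the monic gcd v − 2.

v − 2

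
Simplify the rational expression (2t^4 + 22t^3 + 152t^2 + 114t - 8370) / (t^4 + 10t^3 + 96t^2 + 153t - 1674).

By polynomial division,
  2t^4 + 22t^3 + 152t^2 + 114t - 8370 = (2)(t^4 + 10t^3 + 96t^2 + 153t - 1674) + (2t^3 - 40t^2 - 192t - 5022)
  t^4 + 10t^3 + 96t^2 + 153t - 1674 = ((1/2)t + 15)(2t^3 - 40t^2 - 192t - 5022) + (792t^2 + 5544t + 73656)
  2t^3 - 40t^2 - 192t - 5022 = ((1/396)t - 3/44)(792t^2 + 5544t + 73656) + (0)
Last nonzero remainder: 792t^2 + 5544t + 73656. Dividing through by 792 gives the monic gcd t^2 + 7t + 93.
Cancel t^2 + 7t + 93 from numerator and denominator to get the reduced form.

(2t^2 + 8t - 90)/(t^2 + 3t - 18)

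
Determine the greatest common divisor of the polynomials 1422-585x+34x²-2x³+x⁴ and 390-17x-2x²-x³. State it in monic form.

-6+x

Euclidean algorithm in ℚ[x]:
  x⁴-2x³+34x²-585x+1422 = (-x+4)(-x³-2x²-17x+390) + (25x²-127x-138)
  -x³-2x²-17x+390 = (-(1/25)x-177/625)(25x²-127x-138) + (-(36554/625)x+219324/625)
  25x²-127x-138 = (-(15625/36554)x-14375/36554)(-(36554/625)x+219324/625) + (0)
Last nonzero remainder: -(36554/625)x+219324/625. Dividing through by -36554/625 gives the monic gcd x-6.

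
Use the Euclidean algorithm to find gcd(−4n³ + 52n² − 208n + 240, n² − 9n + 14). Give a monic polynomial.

Apply the Euclidean algorithm:
  −4n³ + 52n² − 208n + 240 = (−4n + 16)(n² − 9n + 14) + (−8n + 16)
  n² − 9n + 14 = (−(1/8)n + 7/8)(−8n + 16) + (0)
Last nonzero remainder: −8n + 16. Dividing through by −8 gives the monic gcd n − 2.

n − 2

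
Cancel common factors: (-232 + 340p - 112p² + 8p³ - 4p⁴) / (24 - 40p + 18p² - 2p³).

Euclidean algorithm in ℚ[p]:
  -4p⁴ + 8p³ - 112p² + 340p - 232 = (2p + 14)(-2p³ + 18p² - 40p + 24) + (-284p² + 852p - 568)
  -2p³ + 18p² - 40p + 24 = ((1/142)p - 3/71)(-284p² + 852p - 568) + (0)
Last nonzero remainder: -284p² + 852p - 568. Dividing through by -284 gives the monic gcd p² - 3p + 2.
Cancel p² - 3p + 2 from numerator and denominator to get the reduced form.

(58 + 2p + 2p²)/(-6 + p)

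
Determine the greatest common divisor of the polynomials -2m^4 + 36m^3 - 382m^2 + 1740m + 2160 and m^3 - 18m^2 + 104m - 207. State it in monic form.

m - 9

By polynomial division,
  -2m^4 + 36m^3 - 382m^2 + 1740m + 2160 = (-2m)(m^3 - 18m^2 + 104m - 207) + (-174m^2 + 1326m + 2160)
  m^3 - 18m^2 + 104m - 207 = (-(1/174)m + 301/5046)(-174m^2 + 1326m + 2160) + ((31383/841)m - 282447/841)
  -174m^2 + 1326m + 2160 = (-(48778/10461)m - 67280/10461)((31383/841)m - 282447/841) + (0)
Last nonzero remainder: (31383/841)m - 282447/841. Dividing through by 31383/841 gives the monic gcd m - 9.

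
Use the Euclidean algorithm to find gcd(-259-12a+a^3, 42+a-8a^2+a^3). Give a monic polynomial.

Euclidean algorithm in ℚ[a]:
  a^3-12a-259 = (a^3-8a^2+a+42) + (8a^2-13a-301)
  a^3-8a^2+a+42 = ((1/8)a-51/64)(8a^2-13a-301) + ((1809/64)a-12663/64)
  8a^2-13a-301 = ((512/1809)a+2752/1809)((1809/64)a-12663/64) + (0)
Last nonzero remainder: (1809/64)a-12663/64. Dividing through by 1809/64 gives the monic gcd a-7.

-7+a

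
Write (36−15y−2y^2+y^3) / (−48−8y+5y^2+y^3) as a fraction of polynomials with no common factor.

(−3+y)/(4+y)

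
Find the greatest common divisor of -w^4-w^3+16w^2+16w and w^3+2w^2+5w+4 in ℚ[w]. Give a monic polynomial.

w+1

Repeated division with remainder:
  -w^4-w^3+16w^2+16w = (-w+1)(w^3+2w^2+5w+4) + (19w^2+15w-4)
  w^3+2w^2+5w+4 = ((1/19)w+23/361)(19w^2+15w-4) + ((1536/361)w+1536/361)
  19w^2+15w-4 = ((6859/1536)w-361/384)((1536/361)w+1536/361) + (0)
Last nonzero remainder: (1536/361)w+1536/361. Dividing through by 1536/361 gives the monic gcd w+1.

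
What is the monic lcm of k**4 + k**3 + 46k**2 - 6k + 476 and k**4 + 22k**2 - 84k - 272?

Euclidean algorithm in ℚ[k]:
  k**4 + k**3 + 46k**2 - 6k + 476 = (k**4 + 22k**2 - 84k - 272) + (k**3 + 24k**2 + 78k + 748)
  k**4 + 22k**2 - 84k - 272 = (k - 24)(k**3 + 24k**2 + 78k + 748) + (520k**2 + 1040k + 17680)
  k**3 + 24k**2 + 78k + 748 = ((1/520)k + 11/260)(520k**2 + 1040k + 17680) + (0)
Last nonzero remainder: 520k**2 + 1040k + 17680. Dividing through by 520 gives the monic gcd k**2 + 2k + 34.
Then lcm(f, g) = f·g / gcd(f, g); expanding and making the result monic gives the answer.

k**6 - k**5 + 36k**4 - 106k**3 + 120k**2 - 904k - 3808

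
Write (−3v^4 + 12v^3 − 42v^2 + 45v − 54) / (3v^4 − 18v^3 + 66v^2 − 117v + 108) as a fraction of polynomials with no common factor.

(−v^2 + v − 2)/(v^2 − 3v + 4)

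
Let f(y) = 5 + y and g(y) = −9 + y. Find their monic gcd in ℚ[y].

1

By polynomial division,
  y + 5 = (y − 9) + (14)
  y − 9 = ((1/14)y − 9/14)(14) + (0)
The last nonzero remainder is the constant 14, so the polynomials are coprime and gcd = 1.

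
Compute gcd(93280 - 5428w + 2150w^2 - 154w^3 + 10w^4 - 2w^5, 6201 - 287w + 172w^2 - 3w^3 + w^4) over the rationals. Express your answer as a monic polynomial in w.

By polynomial division,
  -2w^5 + 10w^4 - 154w^3 + 2150w^2 - 5428w + 93280 = (-2w + 4)(w^4 - 3w^3 + 172w^2 - 287w + 6201) + (202w^3 + 888w^2 + 8122w + 68476)
  w^4 - 3w^3 + 172w^2 - 287w + 6201 = ((1/202)w - 747/20402)(202w^3 + 888w^2 + 8122w + 68476) + ((1676079/10201)w^2 - (3352158/10201)w + 88832187/10201)
  202w^3 + 888w^2 + 8122w + 68476 = ((2060602/1676079)w + 13179692/1676079)((1676079/10201)w^2 - (3352158/10201)w + 88832187/10201) + (0)
Last nonzero remainder: (1676079/10201)w^2 - (3352158/10201)w + 88832187/10201. Dividing through by 1676079/10201 gives the monic gcd w^2 - 2w + 53.

53 - 2w + w^2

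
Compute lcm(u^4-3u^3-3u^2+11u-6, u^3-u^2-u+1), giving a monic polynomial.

Euclidean algorithm in ℚ[u]:
  u^4-3u^3-3u^2+11u-6 = (u-2)(u^3-u^2-u+1) + (-4u^2+8u-4)
  u^3-u^2-u+1 = (-(1/4)u-1/4)(-4u^2+8u-4) + (0)
Last nonzero remainder: -4u^2+8u-4. Dividing through by -4 gives the monic gcd u^2-2u+1.
Then lcm(f, g) = f·g / gcd(f, g); expanding and making the result monic gives the answer.

u^5-2u^4-6u^3+8u^2+5u-6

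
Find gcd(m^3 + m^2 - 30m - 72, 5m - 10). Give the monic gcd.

1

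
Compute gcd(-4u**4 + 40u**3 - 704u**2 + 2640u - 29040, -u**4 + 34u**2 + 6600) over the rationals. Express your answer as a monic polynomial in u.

u**2 + 66

Euclidean algorithm in ℚ[u]:
  -4u**4 + 40u**3 - 704u**2 + 2640u - 29040 = (4)(-u**4 + 34u**2 + 6600) + (40u**3 - 840u**2 + 2640u - 55440)
  -u**4 + 34u**2 + 6600 = (-(1/40)u - 21/40)(40u**3 - 840u**2 + 2640u - 55440) + (-341u**2 - 22506)
  40u**3 - 840u**2 + 2640u - 55440 = (-(40/341)u + 840/341)(-341u**2 - 22506) + (0)
Last nonzero remainder: -341u**2 - 22506. Dividing through by -341 gives the monic gcd u**2 + 66.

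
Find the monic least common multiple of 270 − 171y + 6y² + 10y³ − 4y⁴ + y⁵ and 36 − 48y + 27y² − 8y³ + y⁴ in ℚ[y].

Repeated division with remainder:
  y⁵ − 4y⁴ + 10y³ + 6y² − 171y + 270 = (y + 4)(y⁴ − 8y³ + 27y² − 48y + 36) + (15y³ − 54y² − 15y + 126)
  y⁴ − 8y³ + 27y² − 48y + 36 = ((1/15)y − 22/75)(15y³ − 54y² − 15y + 126) + ((304/25)y² − (304/5)y + 1824/25)
  15y³ − 54y² − 15y + 126 = ((375/304)y + 525/304)((304/25)y² − (304/5)y + 1824/25) + (0)
Last nonzero remainder: (304/25)y² − (304/5)y + 1824/25. Dividing through by 304/25 gives the monic gcd y² − 5y + 6.
Then lcm(f, g) = f·g / gcd(f, g); expanding and making the result monic gives the answer.

1620 − 1836y + 819y² − 129y³ − 48y⁴ + 28y⁵ − 7y⁶ + y⁷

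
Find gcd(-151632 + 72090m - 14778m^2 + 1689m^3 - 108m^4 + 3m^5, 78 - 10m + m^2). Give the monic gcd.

78 - 10m + m^2

Repeated division with remainder:
  3m^5 - 108m^4 + 1689m^3 - 14778m^2 + 72090m - 151632 = (3m^3 - 78m^2 + 675m - 1944)(m^2 - 10m + 78) + (0)
The last nonzero remainder m^2 - 10m + 78 is already monic.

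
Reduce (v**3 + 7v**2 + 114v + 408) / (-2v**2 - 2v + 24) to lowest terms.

(-v**2 - 3v - 102)/(2v - 6)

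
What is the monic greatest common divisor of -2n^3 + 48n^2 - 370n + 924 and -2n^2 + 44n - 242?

n - 11

Repeated division with remainder:
  -2n^3 + 48n^2 - 370n + 924 = (n - 2)(-2n^2 + 44n - 242) + (-40n + 440)
  -2n^2 + 44n - 242 = ((1/20)n - 11/20)(-40n + 440) + (0)
Last nonzero remainder: -40n + 440. Dividing through by -40 gives the monic gcd n - 11.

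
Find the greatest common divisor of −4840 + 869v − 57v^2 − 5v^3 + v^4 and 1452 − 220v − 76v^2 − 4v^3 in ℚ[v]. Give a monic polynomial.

11 + v

Apply the Euclidean algorithm:
  v^4 − 5v^3 − 57v^2 + 869v − 4840 = (−(1/4)v + 6)(−4v^3 − 76v^2 − 220v + 1452) + (344v^2 + 2552v − 13552)
  −4v^3 − 76v^2 − 220v + 1452 = (−(1/86)v − 249/1849)(344v^2 + 2552v − 13552) + (−(62700/1849)v − 689700/1849)
  344v^2 + 2552v − 13552 = (−(159014/15675)v + 51772/1425)(−(62700/1849)v − 689700/1849) + (0)
Last nonzero remainder: −(62700/1849)v − 689700/1849. Dividing through by −62700/1849 gives the monic gcd v + 11.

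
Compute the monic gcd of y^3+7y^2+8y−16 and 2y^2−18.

By polynomial division,
  y^3+7y^2+8y−16 = ((1/2)y+7/2)(2y^2−18) + (17y+47)
  2y^2−18 = ((2/17)y−94/289)(17y+47) + (−784/289)
  17y+47 = (−(4913/784)y−13583/784)(−784/289) + (0)
The last nonzero remainder is the constant −784/289, so the polynomials are coprime and gcd = 1.

1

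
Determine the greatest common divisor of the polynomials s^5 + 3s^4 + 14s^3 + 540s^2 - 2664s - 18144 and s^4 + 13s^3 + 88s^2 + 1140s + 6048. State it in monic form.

By polynomial division,
  s^5 + 3s^4 + 14s^3 + 540s^2 - 2664s - 18144 = (s - 10)(s^4 + 13s^3 + 88s^2 + 1140s + 6048) + (56s^3 + 280s^2 + 2688s + 42336)
  s^4 + 13s^3 + 88s^2 + 1140s + 6048 = ((1/56)s + 1/7)(56s^3 + 280s^2 + 2688s + 42336) + (0)
Last nonzero remainder: 56s^3 + 280s^2 + 2688s + 42336. Dividing through by 56 gives the monic gcd s^3 + 5s^2 + 48s + 756.

s^3 + 5s^2 + 48s + 756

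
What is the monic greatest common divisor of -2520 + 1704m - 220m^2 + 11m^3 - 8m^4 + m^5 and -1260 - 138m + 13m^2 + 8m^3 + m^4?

-180 + 6m + m^2 + m^3

By polynomial division,
  m^5 - 8m^4 + 11m^3 - 220m^2 + 1704m - 2520 = (m - 16)(m^4 + 8m^3 + 13m^2 - 138m - 1260) + (126m^3 + 126m^2 + 756m - 22680)
  m^4 + 8m^3 + 13m^2 - 138m - 1260 = ((1/126)m + 1/18)(126m^3 + 126m^2 + 756m - 22680) + (0)
Last nonzero remainder: 126m^3 + 126m^2 + 756m - 22680. Dividing through by 126 gives the monic gcd m^3 + m^2 + 6m - 180.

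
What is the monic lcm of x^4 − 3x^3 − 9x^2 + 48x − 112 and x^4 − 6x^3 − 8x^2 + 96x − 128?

x^6 − 9x^5 + 17x^4 + 78x^3 − 472x^2 + 1056x − 896

Euclidean algorithm in ℚ[x]:
  x^4 − 3x^3 − 9x^2 + 48x − 112 = (x^4 − 6x^3 − 8x^2 + 96x − 128) + (3x^3 − x^2 − 48x + 16)
  x^4 − 6x^3 − 8x^2 + 96x − 128 = ((1/3)x − 17/9)(3x^3 − x^2 − 48x + 16) + ((55/9)x^2 − 880/9)
  3x^3 − x^2 − 48x + 16 = ((27/55)x − 9/55)((55/9)x^2 − 880/9) + (0)
Last nonzero remainder: (55/9)x^2 − 880/9. Dividing through by 55/9 gives the monic gcd x^2 − 16.
Then lcm(f, g) = f·g / gcd(f, g); expanding and making the result monic gives the answer.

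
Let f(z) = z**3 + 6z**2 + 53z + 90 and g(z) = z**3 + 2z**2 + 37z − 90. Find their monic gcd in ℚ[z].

Apply the Euclidean algorithm:
  z**3 + 6z**2 + 53z + 90 = (z**3 + 2z**2 + 37z − 90) + (4z**2 + 16z + 180)
  z**3 + 2z**2 + 37z − 90 = ((1/4)z − 1/2)(4z**2 + 16z + 180) + (0)
Last nonzero remainder: 4z**2 + 16z + 180. Dividing through by 4 gives the monic gcd z**2 + 4z + 45.

z**2 + 4z + 45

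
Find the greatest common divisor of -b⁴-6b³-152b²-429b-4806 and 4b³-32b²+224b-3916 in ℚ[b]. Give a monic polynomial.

b²+3b+89

Euclidean algorithm in ℚ[b]:
  -b⁴-6b³-152b²-429b-4806 = (-(1/4)b-7/2)(4b³-32b²+224b-3916) + (-208b²-624b-18512)
  4b³-32b²+224b-3916 = (-(1/52)b+11/52)(-208b²-624b-18512) + (0)
Last nonzero remainder: -208b²-624b-18512. Dividing through by -208 gives the monic gcd b²+3b+89.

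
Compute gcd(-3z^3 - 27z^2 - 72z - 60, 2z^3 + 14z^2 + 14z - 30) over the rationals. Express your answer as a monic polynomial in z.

Repeated division with remainder:
  -3z^3 - 27z^2 - 72z - 60 = (-3/2)(2z^3 + 14z^2 + 14z - 30) + (-6z^2 - 51z - 105)
  2z^3 + 14z^2 + 14z - 30 = (-(1/3)z + 1/2)(-6z^2 - 51z - 105) + ((9/2)z + 45/2)
  -6z^2 - 51z - 105 = (-(4/3)z - 14/3)((9/2)z + 45/2) + (0)
Last nonzero remainder: (9/2)z + 45/2. Dividing through by 9/2 gives the monic gcd z + 5.

z + 5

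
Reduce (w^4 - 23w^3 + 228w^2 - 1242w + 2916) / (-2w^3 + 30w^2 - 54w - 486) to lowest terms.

(-w^3 + 14w^2 - 102w + 324)/(2w^2 - 12w - 54)

Euclidean algorithm in ℚ[w]:
  w^4 - 23w^3 + 228w^2 - 1242w + 2916 = (-(1/2)w + 4)(-2w^3 + 30w^2 - 54w - 486) + (81w^2 - 1269w + 4860)
  -2w^3 + 30w^2 - 54w - 486 = (-(2/81)w - 4/243)(81w^2 - 1269w + 4860) + ((406/9)w - 406)
  81w^2 - 1269w + 4860 = ((729/406)w - 2430/203)((406/9)w - 406) + (0)
Last nonzero remainder: (406/9)w - 406. Dividing through by 406/9 gives the monic gcd w - 9.
Cancel w - 9 from numerator and denominator to get the reduced form.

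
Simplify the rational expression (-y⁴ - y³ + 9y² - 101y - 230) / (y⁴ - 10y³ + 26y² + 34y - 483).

Euclidean algorithm in ℚ[y]:
  -y⁴ - y³ + 9y² - 101y - 230 = (-1)(y⁴ - 10y³ + 26y² + 34y - 483) + (-11y³ + 35y² - 67y - 713)
  y⁴ - 10y³ + 26y² + 34y - 483 = (-(1/11)y + 75/121)(-11y³ + 35y² - 67y - 713) + (-(216/121)y² + (1296/121)y - 4968/121)
  -11y³ + 35y² - 67y - 713 = ((1331/216)y + 3751/216)(-(216/121)y² + (1296/121)y - 4968/121) + (0)
Last nonzero remainder: -(216/121)y² + (1296/121)y - 4968/121. Dividing through by -216/121 gives the monic gcd y² - 6y + 23.
Cancel y² - 6y + 23 from numerator and denominator to get the reduced form.

(-y² - 7y - 10)/(y² - 4y - 21)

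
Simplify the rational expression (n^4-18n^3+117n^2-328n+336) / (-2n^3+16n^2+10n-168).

(-n^2+7n-12)/(2n+6)

Apply the Euclidean algorithm:
  n^4-18n^3+117n^2-328n+336 = (-(1/2)n+5)(-2n^3+16n^2+10n-168) + (42n^2-462n+1176)
  -2n^3+16n^2+10n-168 = (-(1/21)n-1/7)(42n^2-462n+1176) + (0)
Last nonzero remainder: 42n^2-462n+1176. Dividing through by 42 gives the monic gcd n^2-11n+28.
Cancel n^2-11n+28 from numerator and denominator to get the reduced form.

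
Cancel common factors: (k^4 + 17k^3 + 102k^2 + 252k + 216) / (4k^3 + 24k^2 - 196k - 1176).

Repeated division with remainder:
  k^4 + 17k^3 + 102k^2 + 252k + 216 = ((1/4)k + 11/4)(4k^3 + 24k^2 - 196k - 1176) + (85k^2 + 1085k + 3450)
  4k^3 + 24k^2 - 196k - 1176 = ((4/85)k - 92/289)(85k^2 + 1085k + 3450) + (-(3744/289)k - 22464/289)
  85k^2 + 1085k + 3450 = (-(24565/3744)k - 166175/3744)(-(3744/289)k - 22464/289) + (0)
Last nonzero remainder: -(3744/289)k - 22464/289. Dividing through by -3744/289 gives the monic gcd k + 6.
Cancel k + 6 from numerator and denominator to get the reduced form.

(k^3 + 11k^2 + 36k + 36)/(4k^2 - 196)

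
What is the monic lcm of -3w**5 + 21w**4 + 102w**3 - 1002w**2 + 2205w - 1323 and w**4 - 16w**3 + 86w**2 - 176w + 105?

Apply the Euclidean algorithm:
  -3w**5 + 21w**4 + 102w**3 - 1002w**2 + 2205w - 1323 = (-3w - 27)(w**4 - 16w**3 + 86w**2 - 176w + 105) + (-72w**3 + 792w**2 - 2232w + 1512)
  w**4 - 16w**3 + 86w**2 - 176w + 105 = (-(1/72)w + 5/72)(-72w**3 + 792w**2 - 2232w + 1512) + (0)
Last nonzero remainder: -72w**3 + 792w**2 - 2232w + 1512. Dividing through by -72 gives the monic gcd w**3 - 11w**2 + 31w - 21.
Then lcm(f, g) = f·g / gcd(f, g); expanding and making the result monic gives the answer.

w**6 - 12w**5 + w**4 + 504w**3 - 2405w**2 + 4116w - 2205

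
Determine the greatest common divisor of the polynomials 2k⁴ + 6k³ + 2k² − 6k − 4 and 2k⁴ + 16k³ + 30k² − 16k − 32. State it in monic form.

By polynomial division,
  2k⁴ + 6k³ + 2k² − 6k − 4 = (2k⁴ + 16k³ + 30k² − 16k − 32) + (−10k³ − 28k² + 10k + 28)
  2k⁴ + 16k³ + 30k² − 16k − 32 = (−(1/5)k − 26/25)(−10k³ − 28k² + 10k + 28) + ((72/25)k² − 72/25)
  −10k³ − 28k² + 10k + 28 = (−(125/36)k − 175/18)((72/25)k² − 72/25) + (0)
Last nonzero remainder: (72/25)k² − 72/25. Dividing through by 72/25 gives the monic gcd k² − 1.

k² − 1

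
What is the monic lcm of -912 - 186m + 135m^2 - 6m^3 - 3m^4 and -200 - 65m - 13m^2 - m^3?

7600 + 3070m - 511m^2 - 113m^3 - 10m^4 + 7m^5 + m^6

Repeated division with remainder:
  -3m^4 - 6m^3 + 135m^2 - 186m - 912 = (3m - 33)(-m^3 - 13m^2 - 65m - 200) + (-99m^2 - 1731m - 7512)
  -m^3 - 13m^2 - 65m - 200 = ((1/99)m - 148/3267)(-99m^2 - 1731m - 7512) + (-(73549/1089)m - 588392/1089)
  -99m^2 - 1731m - 7512 = ((107811/73549)m + 1022571/73549)(-(73549/1089)m - 588392/1089) + (0)
Last nonzero remainder: -(73549/1089)m - 588392/1089. Dividing through by -73549/1089 gives the monic gcd m + 8.
Then lcm(f, g) = f·g / gcd(f, g); expanding and making the result monic gives the answer.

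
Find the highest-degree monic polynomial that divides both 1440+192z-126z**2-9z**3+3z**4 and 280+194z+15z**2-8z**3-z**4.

-20-z+z**2

Euclidean algorithm in ℚ[z]:
  3z**4-9z**3-126z**2+192z+1440 = (-3)(-z**4-8z**3+15z**2+194z+280) + (-33z**3-81z**2+774z+2280)
  -z**4-8z**3+15z**2+194z+280 = ((1/33)z+61/363)(-33z**3-81z**2+774z+2280) + ((624/121)z**2-(624/121)z-12480/121)
  -33z**3-81z**2+774z+2280 = (-(1331/208)z-2299/104)((624/121)z**2-(624/121)z-12480/121) + (0)
Last nonzero remainder: (624/121)z**2-(624/121)z-12480/121. Dividing through by 624/121 gives the monic gcd z**2-z-20.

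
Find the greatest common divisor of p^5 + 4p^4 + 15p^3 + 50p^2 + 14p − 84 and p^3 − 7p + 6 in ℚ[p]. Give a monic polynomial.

Euclidean algorithm in ℚ[p]:
  p^5 + 4p^4 + 15p^3 + 50p^2 + 14p − 84 = (p^2 + 4p + 22)(p^3 − 7p + 6) + (72p^2 + 144p − 216)
  p^3 − 7p + 6 = ((1/72)p − 1/36)(72p^2 + 144p − 216) + (0)
Last nonzero remainder: 72p^2 + 144p − 216. Dividing through by 72 gives the monic gcd p^2 + 2p − 3.

p^2 + 2p − 3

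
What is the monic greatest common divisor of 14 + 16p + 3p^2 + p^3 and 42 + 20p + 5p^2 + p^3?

By polynomial division,
  p^3 + 3p^2 + 16p + 14 = (p^3 + 5p^2 + 20p + 42) + (-2p^2 - 4p - 28)
  p^3 + 5p^2 + 20p + 42 = (-(1/2)p - 3/2)(-2p^2 - 4p - 28) + (0)
Last nonzero remainder: -2p^2 - 4p - 28. Dividing through by -2 gives the monic gcd p^2 + 2p + 14.

14 + 2p + p^2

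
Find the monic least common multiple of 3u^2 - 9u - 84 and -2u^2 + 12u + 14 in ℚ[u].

u^3 - 2u^2 - 31u - 28

By polynomial division,
  3u^2 - 9u - 84 = (-3/2)(-2u^2 + 12u + 14) + (9u - 63)
  -2u^2 + 12u + 14 = (-(2/9)u - 2/9)(9u - 63) + (0)
Last nonzero remainder: 9u - 63. Dividing through by 9 gives the monic gcd u - 7.
Then lcm(f, g) = f·g / gcd(f, g); expanding and making the result monic gives the answer.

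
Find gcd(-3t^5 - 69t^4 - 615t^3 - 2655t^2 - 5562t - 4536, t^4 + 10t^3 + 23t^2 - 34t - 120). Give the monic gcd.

Repeated division with remainder:
  -3t^5 - 69t^4 - 615t^3 - 2655t^2 - 5562t - 4536 = (-3t - 39)(t^4 + 10t^3 + 23t^2 - 34t - 120) + (-156t^3 - 1860t^2 - 7248t - 9216)
  t^4 + 10t^3 + 23t^2 - 34t - 120 = (-(1/156)t + 25/2028)(-156t^3 - 1860t^2 - 7248t - 9216) + (-(90/169)t^2 - (630/169)t - 1080/169)
  -156t^3 - 1860t^2 - 7248t - 9216 = ((4394/15)t + 21632/15)(-(90/169)t^2 - (630/169)t - 1080/169) + (0)
Last nonzero remainder: -(90/169)t^2 - (630/169)t - 1080/169. Dividing through by -90/169 gives the monic gcd t^2 + 7t + 12.

t^2 + 7t + 12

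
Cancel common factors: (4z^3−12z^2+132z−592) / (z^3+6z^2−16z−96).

Euclidean algorithm in ℚ[z]:
  4z^3−12z^2+132z−592 = (4)(z^3+6z^2−16z−96) + (−36z^2+196z−208)
  z^3+6z^2−16z−96 = (−(1/36)z−103/324)(−36z^2+196z−208) + ((3283/81)z−13132/81)
  −36z^2+196z−208 = (−(2916/3283)z+4212/3283)((3283/81)z−13132/81) + (0)
Last nonzero remainder: (3283/81)z−13132/81. Dividing through by 3283/81 gives the monic gcd z−4.
Cancel z−4 from numerator and denominator to get the reduced form.

(4z^2+4z+148)/(z^2+10z+24)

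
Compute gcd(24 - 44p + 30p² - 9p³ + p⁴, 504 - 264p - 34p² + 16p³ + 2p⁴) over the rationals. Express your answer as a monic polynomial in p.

6 - 5p + p²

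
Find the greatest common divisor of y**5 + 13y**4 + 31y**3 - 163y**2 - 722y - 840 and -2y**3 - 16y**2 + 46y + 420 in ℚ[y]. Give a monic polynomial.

y**2 + 13y + 42

Apply the Euclidean algorithm:
  y**5 + 13y**4 + 31y**3 - 163y**2 - 722y - 840 = (-(1/2)y**2 - (5/2)y - 7)(-2y**3 - 16y**2 + 46y + 420) + (50y**2 + 650y + 2100)
  -2y**3 - 16y**2 + 46y + 420 = (-(1/25)y + 1/5)(50y**2 + 650y + 2100) + (0)
Last nonzero remainder: 50y**2 + 650y + 2100. Dividing through by 50 gives the monic gcd y**2 + 13y + 42.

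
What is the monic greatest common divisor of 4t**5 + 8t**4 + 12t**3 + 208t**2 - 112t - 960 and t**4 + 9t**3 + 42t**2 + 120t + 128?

t**2 + 6t + 8

By polynomial division,
  4t**5 + 8t**4 + 12t**3 + 208t**2 - 112t - 960 = (4t - 28)(t**4 + 9t**3 + 42t**2 + 120t + 128) + (96t**3 + 904t**2 + 2736t + 2624)
  t**4 + 9t**3 + 42t**2 + 120t + 128 = ((1/96)t - 5/1152)(96t**3 + 904t**2 + 2736t + 2624) + ((2509/144)t**2 + (2509/24)t + 2509/18)
  96t**3 + 904t**2 + 2736t + 2624 = ((13824/2509)t + 47232/2509)((2509/144)t**2 + (2509/24)t + 2509/18) + (0)
Last nonzero remainder: (2509/144)t**2 + (2509/24)t + 2509/18. Dividing through by 2509/144 gives the monic gcd t**2 + 6t + 8.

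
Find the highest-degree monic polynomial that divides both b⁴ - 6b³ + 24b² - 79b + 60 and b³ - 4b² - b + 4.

By polynomial division,
  b⁴ - 6b³ + 24b² - 79b + 60 = (b - 2)(b³ - 4b² - b + 4) + (17b² - 85b + 68)
  b³ - 4b² - b + 4 = ((1/17)b + 1/17)(17b² - 85b + 68) + (0)
Last nonzero remainder: 17b² - 85b + 68. Dividing through by 17 gives the monic gcd b² - 5b + 4.

b² - 5b + 4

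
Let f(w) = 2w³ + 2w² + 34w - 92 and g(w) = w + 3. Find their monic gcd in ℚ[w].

1

Repeated division with remainder:
  2w³ + 2w² + 34w - 92 = (2w² - 4w + 46)(w + 3) + (-230)
  w + 3 = (-(1/230)w - 3/230)(-230) + (0)
The last nonzero remainder is the constant -230, so the polynomials are coprime and gcd = 1.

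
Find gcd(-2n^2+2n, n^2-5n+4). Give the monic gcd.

n-1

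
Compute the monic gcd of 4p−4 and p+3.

1

By polynomial division,
  4p−4 = (4)(p+3) + (−16)
  p+3 = (−(1/16)p−3/16)(−16) + (0)
The last nonzero remainder is the constant −16, so the polynomials are coprime and gcd = 1.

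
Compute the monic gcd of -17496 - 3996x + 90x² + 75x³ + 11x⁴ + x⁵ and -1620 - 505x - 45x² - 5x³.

Repeated division with remainder:
  x⁵ + 11x⁴ + 75x³ + 90x² - 3996x - 17496 = (-(1/5)x² - (2/5)x + 44/5)(-5x³ - 45x² - 505x - 1620) + (-40x² - 200x - 3240)
  -5x³ - 45x² - 505x - 1620 = ((1/8)x + 1/2)(-40x² - 200x - 3240) + (0)
Last nonzero remainder: -40x² - 200x - 3240. Dividing through by -40 gives the monic gcd x² + 5x + 81.

81 + 5x + x²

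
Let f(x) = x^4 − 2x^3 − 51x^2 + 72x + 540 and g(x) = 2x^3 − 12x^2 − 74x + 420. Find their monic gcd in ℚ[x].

By polynomial division,
  x^4 − 2x^3 − 51x^2 + 72x + 540 = ((1/2)x + 2)(2x^3 − 12x^2 − 74x + 420) + (10x^2 + 10x − 300)
  2x^3 − 12x^2 − 74x + 420 = ((1/5)x − 7/5)(10x^2 + 10x − 300) + (0)
Last nonzero remainder: 10x^2 + 10x − 300. Dividing through by 10 gives the monic gcd x^2 + x − 30.

x^2 + x − 30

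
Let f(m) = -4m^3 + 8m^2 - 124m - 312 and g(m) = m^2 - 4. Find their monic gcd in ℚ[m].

By polynomial division,
  -4m^3 + 8m^2 - 124m - 312 = (-4m + 8)(m^2 - 4) + (-140m - 280)
  m^2 - 4 = (-(1/140)m + 1/70)(-140m - 280) + (0)
Last nonzero remainder: -140m - 280. Dividing through by -140 gives the monic gcd m + 2.

m + 2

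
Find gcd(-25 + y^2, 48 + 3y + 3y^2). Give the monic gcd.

Euclidean algorithm in ℚ[y]:
  y^2 - 25 = (1/3)(3y^2 + 3y + 48) + (-y - 41)
  3y^2 + 3y + 48 = (-3y + 120)(-y - 41) + (4968)
  -y - 41 = (-(1/4968)y - 41/4968)(4968) + (0)
The last nonzero remainder is the constant 4968, so the polynomials are coprime and gcd = 1.

1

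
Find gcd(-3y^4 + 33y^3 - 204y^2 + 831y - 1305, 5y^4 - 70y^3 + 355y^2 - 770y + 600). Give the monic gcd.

By polynomial division,
  -3y^4 + 33y^3 - 204y^2 + 831y - 1305 = (-3/5)(5y^4 - 70y^3 + 355y^2 - 770y + 600) + (-9y^3 + 9y^2 + 369y - 945)
  5y^4 - 70y^3 + 355y^2 - 770y + 600 = (-(5/9)y + 65/9)(-9y^3 + 9y^2 + 369y - 945) + (495y^2 - 3960y + 7425)
  -9y^3 + 9y^2 + 369y - 945 = (-(1/55)y - 7/55)(495y^2 - 3960y + 7425) + (0)
Last nonzero remainder: 495y^2 - 3960y + 7425. Dividing through by 495 gives the monic gcd y^2 - 8y + 15.

y^2 - 8y + 15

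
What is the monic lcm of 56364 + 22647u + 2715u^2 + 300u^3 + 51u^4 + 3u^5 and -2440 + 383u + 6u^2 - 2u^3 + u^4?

-751520 - 245596u + 5235u^2 + 6264u^3 + 525u^4 + 111u^5 + 20u^6 + u^7

Repeated division with remainder:
  3u^5 + 51u^4 + 300u^3 + 2715u^2 + 22647u + 56364 = (3u + 57)(u^4 - 2u^3 + 6u^2 + 383u - 2440) + (396u^3 + 1224u^2 + 8136u + 195444)
  u^4 - 2u^3 + 6u^2 + 383u - 2440 = ((1/396)u - 14/1089)(396u^3 + 1224u^2 + 8136u + 195444) + ((144/121)u^2 - (720/121)u + 8784/121)
  396u^3 + 1224u^2 + 8136u + 195444 = ((1331/4)u + 10769/4)((144/121)u^2 - (720/121)u + 8784/121) + (0)
Last nonzero remainder: (144/121)u^2 - (720/121)u + 8784/121. Dividing through by 144/121 gives the monic gcd u^2 - 5u + 61.
Then lcm(f, g) = f·g / gcd(f, g); expanding and making the result monic gives the answer.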